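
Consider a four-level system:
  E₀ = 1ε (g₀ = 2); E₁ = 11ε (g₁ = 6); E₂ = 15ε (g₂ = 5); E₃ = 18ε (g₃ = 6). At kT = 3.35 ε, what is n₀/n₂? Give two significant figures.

26

n₀/n₂ = (g₀/g₂) exp[−(E₀−E₂)/kT] = (2/5) × exp(−(-14ε)/(3.35ε)) = (2/5) × exp(4.179) = 26.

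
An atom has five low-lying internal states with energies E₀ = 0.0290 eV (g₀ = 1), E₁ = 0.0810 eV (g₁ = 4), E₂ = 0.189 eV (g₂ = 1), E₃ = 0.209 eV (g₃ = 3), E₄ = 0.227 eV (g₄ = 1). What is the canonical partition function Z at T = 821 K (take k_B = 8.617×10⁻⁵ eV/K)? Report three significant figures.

k_BT = 8.617×10⁻⁵ × 821 K = 0.070746 eV.
Eᵢ/kT = 0.40992, 1.1449, 2.6715, 2.9542, 3.2087.
Z = Σ gᵢe^(−Eᵢ/kT) = 1·e^(−0.40992) + 4·e^(−1.1449) + 1·e^(−2.6715) + 3·e^(−2.9542) + 1·e^(−3.2087) = 0.66370 + 1.2730 + 0.069148 + 0.15636 + 0.040409 = 2.2026.

Z = 2.20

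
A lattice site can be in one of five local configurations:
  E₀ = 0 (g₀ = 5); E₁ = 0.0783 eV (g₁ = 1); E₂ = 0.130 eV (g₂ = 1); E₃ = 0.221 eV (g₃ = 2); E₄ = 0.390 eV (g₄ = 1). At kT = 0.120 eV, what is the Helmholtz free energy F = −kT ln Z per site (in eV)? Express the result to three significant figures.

Eᵢ/kT = 0, 0.65250, 1.0833, 1.8417, 3.2500.
Z = Σ gᵢe^(−Eᵢ/kT) = 5·e^(−0) + 1·e^(−0.65250) + 1·e^(−1.0833) + 2·e^(−1.8417) + 1·e^(−3.2500) = 5.0000 + 0.52074 + 0.33848 + 0.31710 + 0.038774 = 6.2151.
F = −kT ln Z = −0.120 × ln(6.2151) = −0.120 × 1.8270 = -0.219 eV.

-0.219 eV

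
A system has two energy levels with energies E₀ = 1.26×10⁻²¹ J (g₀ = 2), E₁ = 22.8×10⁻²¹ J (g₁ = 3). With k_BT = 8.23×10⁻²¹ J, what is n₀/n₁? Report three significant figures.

n₀/n₁ = (g₀/g₁) exp[−(E₀−E₁)/kT] = (2/3) × exp(−(-21.54 ×10⁻²¹ J)/(8.23 ×10⁻²¹ J)) = (2/3) × exp(2.6173) = 9.13.

9.13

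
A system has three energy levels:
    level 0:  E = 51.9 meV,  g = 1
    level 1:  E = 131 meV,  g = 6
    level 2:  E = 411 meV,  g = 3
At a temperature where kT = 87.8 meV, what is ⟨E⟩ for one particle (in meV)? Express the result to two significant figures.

Eᵢ/kT = 0.5911, 1.492, 4.681.
Z = Σ gᵢe^(−Eᵢ/kT) = 1·e^(−0.5911) + 6·e^(−1.492) + 3·e^(−4.681) = 0.5537 + 1.350 + 0.02781 = 1.932.
⟨E⟩ = Σ Eᵢ gᵢe^(−Eᵢ/kT) / Z = (51.9·0.5537 + 131·1.350 + 411·0.02781) / 1.932 = 110 meV.

110 meV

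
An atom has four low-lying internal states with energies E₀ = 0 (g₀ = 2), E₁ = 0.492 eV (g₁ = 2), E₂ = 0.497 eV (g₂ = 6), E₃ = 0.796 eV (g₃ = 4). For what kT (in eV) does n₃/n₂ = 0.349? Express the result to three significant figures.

0.462 eV

n₃/n₂ = (g₃/g₂) exp[−(E₃−E₂)/kT] = 0.349.
⇒ (E₃−E₂)/kT = ln((4/6)/0.349) = ln(1.9102) = 0.64721.
kT = 0.299 eV / 0.64721 = 0.462 eV.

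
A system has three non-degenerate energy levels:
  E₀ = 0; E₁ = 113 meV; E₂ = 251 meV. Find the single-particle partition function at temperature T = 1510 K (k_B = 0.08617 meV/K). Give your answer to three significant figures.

k_BT = 0.08617 × 1510 K = 130.12 meV.
Eᵢ/kT = 0, 0.86843, 1.9290.
Z = Σ e^(−Eᵢ/kT) = e^(−0) + e^(−0.86843) + e^(−1.9290) = 1.0000 + 0.41961 + 0.14529 = 1.5649.

Z = 1.56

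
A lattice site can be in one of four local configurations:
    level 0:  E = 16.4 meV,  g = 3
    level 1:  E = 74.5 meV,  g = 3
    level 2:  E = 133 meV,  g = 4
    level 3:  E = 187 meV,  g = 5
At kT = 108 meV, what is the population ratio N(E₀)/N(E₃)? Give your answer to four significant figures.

2.912

n₀/n₃ = (g₀/g₃) exp[−(E₀−E₃)/kT] = (3/5) × exp(−(-170.6 meV)/(108 meV)) = (3/5) × exp(1.57963) = 2.912.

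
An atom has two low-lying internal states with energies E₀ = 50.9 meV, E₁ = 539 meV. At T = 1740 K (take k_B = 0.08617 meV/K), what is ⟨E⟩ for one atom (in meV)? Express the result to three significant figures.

k_BT = 0.08617 × 1740 K = 149.94 meV.
Eᵢ/kT = 0.33947, 3.5948.
Z = Σ e^(−Eᵢ/kT) = e^(−0.33947) + e^(−3.5948) = 0.71215 + 0.027466 = 0.73962.
⟨E⟩ = Σ Eᵢ e^(−Eᵢ/kT) / Z = (50.9·0.71215 + 539·0.027466) / 0.73962 = 69.0 meV.

69.0 meV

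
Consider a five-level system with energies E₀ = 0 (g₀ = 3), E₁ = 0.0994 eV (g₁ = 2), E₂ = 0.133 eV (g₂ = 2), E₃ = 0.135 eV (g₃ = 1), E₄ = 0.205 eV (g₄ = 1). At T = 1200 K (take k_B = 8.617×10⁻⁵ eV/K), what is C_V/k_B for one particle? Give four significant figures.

0.3629

k_BT = 8.617×10⁻⁵ × 1200 K = 0.103404 eV.
Eᵢ/kT = 0, 0.961278, 1.28622, 1.30556, 1.98252.
Z = Σ gᵢe^(−Eᵢ/kT) = 3·e^(−0) + 2·e^(−0.961278) + 2·e^(−1.28622) + 1·e^(−1.30556) + 1·e^(−1.98252) = 3.00000 + 0.764808 + 0.552627 + 0.271021 + 0.137722 = 4.72618.
⟨E⟩ = 0.0453521 eV, ⟨E²⟩ = 0.00593696 eV².
C_V/k_B = (⟨E²⟩ − ⟨E⟩²)/(kT)² = (0.00593696 − 0.00205681)/0.0106924 = 0.3629.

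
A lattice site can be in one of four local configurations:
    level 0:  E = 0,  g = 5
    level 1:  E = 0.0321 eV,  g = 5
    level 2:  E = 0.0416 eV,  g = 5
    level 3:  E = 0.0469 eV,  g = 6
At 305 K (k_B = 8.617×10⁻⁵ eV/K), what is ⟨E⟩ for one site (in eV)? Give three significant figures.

k_BT = 8.617×10⁻⁵ × 305 K = 0.026282 eV.
Eᵢ/kT = 0, 1.2214, 1.5828, 1.7845.
Z = Σ gᵢe^(−Eᵢ/kT) = 5·e^(−0) + 5·e^(−1.2214) + 5·e^(−1.5828) + 6·e^(−1.7845) = 5.0000 + 1.4741 + 1.0270 + 1.0073 = 8.5084.
⟨E⟩ = Σ Eᵢ gᵢe^(−Eᵢ/kT) / Z = (0·5.0000 + 0.0321·1.4741 + 0.0416·1.0270 + 0.0469·1.0073) / 8.5084 = 0.0161 eV.

0.0161 eV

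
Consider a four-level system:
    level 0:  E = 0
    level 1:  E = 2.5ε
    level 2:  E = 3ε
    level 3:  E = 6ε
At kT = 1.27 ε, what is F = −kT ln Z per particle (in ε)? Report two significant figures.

-0.28 ε

Eᵢ/kT = 0, 1.969, 2.362, 4.724.
Z = Σ e^(−Eᵢ/kT) = e^(−0) + e^(−1.969) + e^(−2.362) + e^(−4.724) = 1.000 + 0.1396 + 0.09423 + 0.008880 = 1.243.
F = −kT ln Z = −1.27 × ln(1.243) = −1.27 × 0.2175 = -0.28 ε.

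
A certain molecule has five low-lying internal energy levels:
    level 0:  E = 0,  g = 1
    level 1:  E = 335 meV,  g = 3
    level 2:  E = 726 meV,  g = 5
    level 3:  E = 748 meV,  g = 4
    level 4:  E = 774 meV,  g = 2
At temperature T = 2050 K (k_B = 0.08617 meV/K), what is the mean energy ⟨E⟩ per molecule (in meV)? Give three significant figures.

169 meV

k_BT = 0.08617 × 2050 K = 176.65 meV.
Eᵢ/kT = 0, 1.8964, 4.1098, 4.2344, 4.3815.
Z = Σ gᵢe^(−Eᵢ/kT) = 1·e^(−0) + 3·e^(−1.8964) + 5·e^(−4.1098) + 4·e^(−4.2344) + 2·e^(−4.3815) = 1.0000 + 0.45032 + 0.082055 + 0.057954 + 0.025013 = 1.6153.
⟨E⟩ = Σ Eᵢ gᵢe^(−Eᵢ/kT) / Z = (0·1.0000 + 335·0.45032 + 726·0.082055 + 748·0.057954 + 774·0.025013) / 1.6153 = 169 meV.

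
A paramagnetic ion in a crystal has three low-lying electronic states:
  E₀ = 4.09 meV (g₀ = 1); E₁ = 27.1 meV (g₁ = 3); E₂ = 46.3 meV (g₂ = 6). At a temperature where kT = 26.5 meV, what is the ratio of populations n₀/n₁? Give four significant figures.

0.7943

n₀/n₁ = (g₀/g₁) exp[−(E₀−E₁)/kT] = (1/3) × exp(−(-23.01 meV)/(26.5 meV)) = (1/3) × exp(0.868302) = 0.7943.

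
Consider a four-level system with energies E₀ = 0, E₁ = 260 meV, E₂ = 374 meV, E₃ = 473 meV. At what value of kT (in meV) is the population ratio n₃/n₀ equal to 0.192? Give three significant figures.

n₃/n₀ = exp[−(E₃−E₀)/kT] = 0.192.
⇒ (E₃−E₀)/kT = ln(1/0.192) = ln(5.2083) = 1.6503.
kT = 473 meV / 1.6503 = 287 meV.

287 meV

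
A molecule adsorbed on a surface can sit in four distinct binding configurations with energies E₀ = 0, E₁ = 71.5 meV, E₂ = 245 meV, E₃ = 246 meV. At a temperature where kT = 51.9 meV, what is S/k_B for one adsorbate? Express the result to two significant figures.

Eᵢ/kT = 0, 1.378, 4.721, 4.740.
Z = Σ e^(−Eᵢ/kT) = e^(−0) + e^(−1.378) + e^(−4.721) + e^(−4.740) = 1.000 + 0.2521 + 0.008906 + 0.008739 = 1.270.
⟨E⟩ = Σ EᵢPᵢ = 17.60 meV.
S/k_B = ln Z + ⟨E⟩/kT = ln(1.270) + 17.60/51.9 = 0.2390 + 0.3391 = 0.58.

0.58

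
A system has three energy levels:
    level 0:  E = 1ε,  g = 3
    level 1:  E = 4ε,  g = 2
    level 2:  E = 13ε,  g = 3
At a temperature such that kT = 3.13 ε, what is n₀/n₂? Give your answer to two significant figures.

n₀/n₂ = (g₀/g₂) exp[−(E₀−E₂)/kT] = (3/3) × exp(−(-12ε)/(3.13ε)) = (3/3) × exp(3.834) = 46.

46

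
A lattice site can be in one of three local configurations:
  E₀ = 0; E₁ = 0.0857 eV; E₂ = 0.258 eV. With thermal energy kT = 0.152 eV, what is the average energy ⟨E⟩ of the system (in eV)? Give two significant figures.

Eᵢ/kT = 0, 0.5638, 1.697.
Z = Σ e^(−Eᵢ/kT) = e^(−0) + e^(−0.5638) + e^(−1.697) = 1.000 + 0.5690 + 0.1832 = 1.752.
⟨E⟩ = Σ Eᵢ e^(−Eᵢ/kT) / Z = (0·1.000 + 0.0857·0.5690 + 0.258·0.1832) / 1.752 = 0.055 eV.

0.055 eV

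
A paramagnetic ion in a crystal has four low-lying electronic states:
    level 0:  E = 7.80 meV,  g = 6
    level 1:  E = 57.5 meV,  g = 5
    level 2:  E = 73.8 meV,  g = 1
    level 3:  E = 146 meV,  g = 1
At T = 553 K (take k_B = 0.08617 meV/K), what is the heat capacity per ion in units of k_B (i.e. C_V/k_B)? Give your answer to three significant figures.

0.270

k_BT = 0.08617 × 553 K = 47.652 meV.
Eᵢ/kT = 0.16369, 1.2067, 1.5487, 3.0639.
Z = Σ gᵢe^(−Eᵢ/kT) = 6·e^(−0.16369) + 5·e^(−1.2067) + 1·e^(−1.5487) + 1·e^(−3.0639) = 5.0940 + 1.4959 + 0.21252 + 0.046705 = 6.8491.
⟨E⟩ = 21.645 meV, ⟨E²⟩ = 1081.7 meV².
C_V/k_B = (⟨E²⟩ − ⟨E⟩²)/(kT)² = (1081.7 − 468.51)/2270.7 = 0.270.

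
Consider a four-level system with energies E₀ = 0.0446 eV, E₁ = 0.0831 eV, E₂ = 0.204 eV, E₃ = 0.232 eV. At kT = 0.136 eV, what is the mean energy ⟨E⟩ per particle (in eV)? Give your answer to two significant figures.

0.099 eV

Eᵢ/kT = 0.3279, 0.6110, 1.500, 1.706.
Z = Σ e^(−Eᵢ/kT) = e^(−0.3279) + e^(−0.6110) + e^(−1.500) + e^(−1.706) = 0.7204 + 0.5428 + 0.2231 + 0.1816 = 1.668.
⟨E⟩ = Σ Eᵢ e^(−Eᵢ/kT) / Z = (0.0446·0.7204 + 0.0831·0.5428 + 0.204·0.2231 + 0.232·0.1816) / 1.668 = 0.099 eV.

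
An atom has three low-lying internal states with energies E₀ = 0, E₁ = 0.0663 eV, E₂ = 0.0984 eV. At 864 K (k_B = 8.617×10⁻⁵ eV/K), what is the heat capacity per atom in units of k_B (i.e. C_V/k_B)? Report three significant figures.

0.289

k_BT = 8.617×10⁻⁵ × 864 K = 0.074451 eV.
Eᵢ/kT = 0, 0.89052, 1.3217.
Z = Σ e^(−Eᵢ/kT) = e^(−0) + e^(−0.89052) + e^(−1.3217) = 1.0000 + 0.41044 + 0.26668 = 1.6771.
⟨E⟩ = 0.031873 eV, ⟨E²⟩ = 0.0026154 eV².
C_V/k_B = (⟨E²⟩ − ⟨E⟩²)/(kT)² = (0.0026154 − 0.0010159)/0.0055430 = 0.289.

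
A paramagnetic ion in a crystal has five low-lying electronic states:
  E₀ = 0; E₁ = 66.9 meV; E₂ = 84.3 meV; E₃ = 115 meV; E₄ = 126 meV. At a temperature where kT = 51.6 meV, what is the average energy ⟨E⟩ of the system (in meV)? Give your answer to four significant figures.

Eᵢ/kT = 0, 1.29651, 1.63372, 2.22868, 2.44186.
Z = Σ e^(−Eᵢ/kT) = e^(−0) + e^(−1.29651) + e^(−1.63372) + e^(−2.22868) + e^(−2.44186) = 1.00000 + 0.273485 + 0.195202 + 0.107670 + 0.0869989 = 1.66336.
⟨E⟩ = Σ Eᵢ e^(−Eᵢ/kT) / Z = (0·1.00000 + 66.9·0.273485 + 84.3·0.195202 + 115·0.107670 + 126·0.0869989) / 1.66336 = 34.93 meV.

34.93 meV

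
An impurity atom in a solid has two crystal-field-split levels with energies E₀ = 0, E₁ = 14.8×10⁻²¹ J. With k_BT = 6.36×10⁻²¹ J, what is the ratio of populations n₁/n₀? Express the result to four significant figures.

n₁/n₀ = exp[−(E₁−E₀)/kT] = exp(−(14.8 ×10⁻²¹ J)/(6.36 ×10⁻²¹ J)) = exp(-2.32704) = 0.09758.

0.09758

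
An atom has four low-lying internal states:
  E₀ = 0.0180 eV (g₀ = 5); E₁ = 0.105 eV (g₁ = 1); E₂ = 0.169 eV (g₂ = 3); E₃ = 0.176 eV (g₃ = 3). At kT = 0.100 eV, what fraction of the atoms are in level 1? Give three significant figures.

0.0625

Eᵢ/kT = 0.18000, 1.0500, 1.6900, 1.7600.
Z = Σ gᵢe^(−Eᵢ/kT) = 5·e^(−0.18000) + 1·e^(−1.0500) + 3·e^(−1.6900) + 3·e^(−1.7600) = 4.1764 + 0.34994 + 0.55356 + 0.51613 = 5.5960.
P₁ = g₁ e^(−E₁/kT) / Z = 0.34994/5.5960 = 0.0625.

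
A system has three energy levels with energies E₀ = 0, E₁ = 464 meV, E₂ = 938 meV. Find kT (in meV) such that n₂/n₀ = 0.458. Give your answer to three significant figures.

n₂/n₀ = exp[−(E₂−E₀)/kT] = 0.458.
⇒ (E₂−E₀)/kT = ln(1/0.458) = ln(2.1834) = 0.78088.
kT = 938 meV / 0.78088 = 1200 meV.

1200 meV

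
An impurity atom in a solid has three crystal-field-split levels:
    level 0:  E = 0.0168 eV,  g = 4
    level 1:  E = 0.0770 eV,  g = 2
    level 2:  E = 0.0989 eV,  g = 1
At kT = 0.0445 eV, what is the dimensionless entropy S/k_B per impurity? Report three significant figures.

Eᵢ/kT = 0.37753, 1.7303, 2.2225.
Z = Σ gᵢe^(−Eᵢ/kT) = 4·e^(−0.37753) + 2·e^(−1.7303) + 1·e^(−2.2225) = 2.7422 + 0.35446 + 0.10834 = 3.2050.
⟨E⟩ = Σ EᵢPᵢ = 0.026233 eV.
S/k_B = ln Z + ⟨E⟩/kT = ln(3.2050) + 0.026233/0.0445 = 1.1647 + 0.58951 = 1.75.

1.75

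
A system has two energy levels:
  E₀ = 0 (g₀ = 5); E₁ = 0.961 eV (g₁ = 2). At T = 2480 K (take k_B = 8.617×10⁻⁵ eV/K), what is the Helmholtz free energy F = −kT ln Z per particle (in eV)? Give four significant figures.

k_BT = 8.617×10⁻⁵ × 2480 K = 0.213702 eV.
Eᵢ/kT = 0, 4.49692.
Z = Σ gᵢe^(−Eᵢ/kT) = 5·e^(−0) + 2·e^(−4.49692) = 5.00000 + 0.0222865 = 5.02229.
F = −kT ln Z = −0.213702 × ln(5.02229) = −0.213702 × 1.61389 = -0.3449 eV.

-0.3449 eV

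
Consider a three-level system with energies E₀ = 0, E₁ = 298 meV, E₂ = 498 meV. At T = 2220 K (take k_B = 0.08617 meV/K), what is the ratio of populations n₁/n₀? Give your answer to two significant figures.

k_BT = 0.08617 × 2220 K = 191.3 meV.
n₁/n₀ = exp[−(E₁−E₀)/kT] = exp(−(298 meV)/(191.3 meV)) = exp(-1.558) = 0.21.

0.21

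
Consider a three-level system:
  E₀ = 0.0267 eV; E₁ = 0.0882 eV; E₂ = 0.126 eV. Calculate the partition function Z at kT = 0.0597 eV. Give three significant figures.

Eᵢ/kT = 0.44724, 1.4774, 2.1106.
Z = Σ e^(−Eᵢ/kT) = e^(−0.44724) + e^(−1.4774) + e^(−2.1106) = 0.63939 + 0.22823 + 0.12117 = 0.98879.

Z = 0.989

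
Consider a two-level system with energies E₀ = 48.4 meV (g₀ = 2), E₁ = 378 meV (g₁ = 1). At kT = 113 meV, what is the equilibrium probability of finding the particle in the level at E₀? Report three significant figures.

0.974

Eᵢ/kT = 0.42832, 3.3451.
Z = Σ gᵢe^(−Eᵢ/kT) = 2·e^(−0.42832) + 1·e^(−3.3451) = 1.3032 + 0.035257 = 1.3385.
P₀ = g₀ e^(−E₀/kT) / Z = 1.3032/1.3385 = 0.974.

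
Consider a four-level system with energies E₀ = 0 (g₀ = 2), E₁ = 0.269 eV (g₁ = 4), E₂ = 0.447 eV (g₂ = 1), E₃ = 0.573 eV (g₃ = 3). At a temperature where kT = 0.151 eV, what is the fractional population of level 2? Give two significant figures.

0.019

Eᵢ/kT = 0, 1.781, 2.960, 3.795.
Z = Σ gᵢe^(−Eᵢ/kT) = 2·e^(−0) + 4·e^(−1.781) + 1·e^(−2.960) + 3·e^(−3.795) = 2.000 + 0.6739 + 0.05182 + 0.06745 = 2.793.
P₂ = g₂ e^(−E₂/kT) / Z = 0.05182/2.793 = 0.019.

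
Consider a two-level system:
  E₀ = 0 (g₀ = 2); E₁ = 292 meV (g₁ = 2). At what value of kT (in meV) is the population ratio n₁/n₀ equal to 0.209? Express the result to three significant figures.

187 meV

n₁/n₀ = (g₁/g₀) exp[−(E₁−E₀)/kT] = 0.209.
⇒ (E₁−E₀)/kT = ln((2/2)/0.209) = ln(4.7847) = 1.5654.
kT = 292 meV / 1.5654 = 187 meV.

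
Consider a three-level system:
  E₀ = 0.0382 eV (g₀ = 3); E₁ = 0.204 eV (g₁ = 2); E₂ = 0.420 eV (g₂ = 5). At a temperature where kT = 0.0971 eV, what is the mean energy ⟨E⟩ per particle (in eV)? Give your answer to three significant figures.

0.0664 eV

Eᵢ/kT = 0.39341, 2.1009, 4.3254.
Z = Σ gᵢe^(−Eᵢ/kT) = 3·e^(−0.39341) + 2·e^(−2.1009) + 5·e^(−4.3254) = 2.0243 + 0.24469 + 0.066141 = 2.3351.
⟨E⟩ = Σ Eᵢ gᵢe^(−Eᵢ/kT) / Z = (0.0382·2.0243 + 0.204·0.24469 + 0.420·0.066141) / 2.3351 = 0.0664 eV.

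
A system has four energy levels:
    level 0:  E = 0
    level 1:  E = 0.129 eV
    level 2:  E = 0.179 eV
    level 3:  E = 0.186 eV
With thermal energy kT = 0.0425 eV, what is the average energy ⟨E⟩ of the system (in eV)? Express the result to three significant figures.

Eᵢ/kT = 0, 3.0353, 4.2118, 4.3765.
Z = Σ e^(−Eᵢ/kT) = e^(−0) + e^(−3.0353) + e^(−4.2118) + e^(−4.3765) = 1.0000 + 0.048060 + 0.014820 + 0.012569 = 1.0754.
⟨E⟩ = Σ Eᵢ e^(−Eᵢ/kT) / Z = (0·1.0000 + 0.129·0.048060 + 0.179·0.014820 + 0.186·0.012569) / 1.0754 = 0.0104 eV.

0.0104 eV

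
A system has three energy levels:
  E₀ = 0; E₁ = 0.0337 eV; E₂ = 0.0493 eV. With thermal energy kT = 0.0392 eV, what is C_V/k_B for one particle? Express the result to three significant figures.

0.268

Eᵢ/kT = 0, 0.85969, 1.2577.
Z = Σ e^(−Eᵢ/kT) = e^(−0) + e^(−0.85969) + e^(−1.2577) = 1.0000 + 0.42329 + 0.28431 = 1.7076.
⟨E⟩ = 0.016562 eV, ⟨E²⟩ = 0.00068619 eV².
C_V/k_B = (⟨E²⟩ − ⟨E⟩²)/(kT)² = (0.00068619 − 0.00027430)/0.0015366 = 0.268.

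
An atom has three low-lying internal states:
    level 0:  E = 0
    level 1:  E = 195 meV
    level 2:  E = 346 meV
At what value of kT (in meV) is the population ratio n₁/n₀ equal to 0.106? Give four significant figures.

86.89 meV

n₁/n₀ = exp[−(E₁−E₀)/kT] = 0.106.
⇒ (E₁−E₀)/kT = ln(1/0.106) = ln(9.43396) = 2.24432.
kT = 195 meV / 2.24432 = 86.89 meV.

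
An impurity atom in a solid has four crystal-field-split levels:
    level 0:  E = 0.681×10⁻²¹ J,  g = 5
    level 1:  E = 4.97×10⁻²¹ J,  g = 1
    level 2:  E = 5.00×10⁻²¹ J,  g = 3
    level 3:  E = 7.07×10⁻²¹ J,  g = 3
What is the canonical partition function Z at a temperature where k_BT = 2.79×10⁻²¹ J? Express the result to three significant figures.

Z = 4.82

Eᵢ/kT = 0.24409, 1.7814, 1.7921, 2.5341.
Z = Σ gᵢe^(−Eᵢ/kT) = 5·e^(−0.24409) + 1·e^(−1.7814) + 3·e^(−1.7921) + 3·e^(−2.5341) = 3.9171 + 0.16840 + 0.49983 + 0.23800 = 4.8233.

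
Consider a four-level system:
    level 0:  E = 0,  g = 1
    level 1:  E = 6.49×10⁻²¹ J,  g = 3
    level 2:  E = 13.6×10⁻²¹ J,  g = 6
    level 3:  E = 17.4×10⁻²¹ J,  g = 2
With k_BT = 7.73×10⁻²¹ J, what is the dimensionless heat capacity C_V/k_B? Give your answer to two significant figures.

Eᵢ/kT = 0, 0.8396, 1.759, 2.251.
Z = Σ gᵢe^(−Eᵢ/kT) = 1·e^(−0) + 3·e^(−0.8396) + 6·e^(−1.759) + 2·e^(−2.251) = 1.000 + 1.296 + 1.033 + 0.2106 = 3.540.
⟨E⟩ = 7.380, ⟨E²⟩ = 87.40.
C_V/k_B = (⟨E²⟩ − ⟨E⟩²)/(kT)² = (87.40 − 54.46)/59.75 = 0.55.

0.55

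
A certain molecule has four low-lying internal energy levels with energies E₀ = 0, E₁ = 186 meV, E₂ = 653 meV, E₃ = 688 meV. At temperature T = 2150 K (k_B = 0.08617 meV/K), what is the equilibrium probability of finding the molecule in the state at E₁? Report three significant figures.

k_BT = 0.08617 × 2150 K = 185.27 meV.
Eᵢ/kT = 0, 1.0039, 3.5246, 3.7135.
Z = Σ e^(−Eᵢ/kT) = e^(−0) + e^(−1.0039) + e^(−3.5246) + e^(−3.7135) = 1.0000 + 0.36645 + 0.029464 + 0.024392 = 1.4203.
P₁ = e^(−E₁/kT) / Z = 0.36645/1.4203 = 0.258.

0.258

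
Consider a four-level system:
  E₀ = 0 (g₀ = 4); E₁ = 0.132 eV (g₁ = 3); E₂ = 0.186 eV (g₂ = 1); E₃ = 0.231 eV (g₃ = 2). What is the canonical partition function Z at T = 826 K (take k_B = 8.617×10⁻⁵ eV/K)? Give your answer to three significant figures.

k_BT = 8.617×10⁻⁵ × 826 K = 0.071176 eV.
Eᵢ/kT = 0, 1.8546, 2.6132, 3.2455.
Z = Σ gᵢe^(−Eᵢ/kT) = 4·e^(−0) + 3·e^(−1.8546) + 1·e^(−2.6132) + 2·e^(−3.2455) = 4.0000 + 0.46955 + 0.073300 + 0.077898 = 4.6207.

Z = 4.62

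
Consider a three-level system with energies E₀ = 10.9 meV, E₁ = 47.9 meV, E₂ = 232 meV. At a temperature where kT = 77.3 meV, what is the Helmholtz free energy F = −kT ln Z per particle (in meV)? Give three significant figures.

Eᵢ/kT = 0.14101, 0.61966, 3.0013.
Z = Σ e^(−Eᵢ/kT) = e^(−0.14101) + e^(−0.61966) + e^(−3.0013) = 0.86848 + 0.53813 + 0.049722 = 1.4563.
F = −kT ln Z = −77.3 × ln(1.4563) = −77.3 × 0.37590 = -29.1 meV.

-29.1 meV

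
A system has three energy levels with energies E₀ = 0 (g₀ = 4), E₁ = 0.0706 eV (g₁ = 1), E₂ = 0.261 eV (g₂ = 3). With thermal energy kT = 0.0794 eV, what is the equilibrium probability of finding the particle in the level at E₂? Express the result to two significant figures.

0.025

Eᵢ/kT = 0, 0.8892, 3.287.
Z = Σ gᵢe^(−Eᵢ/kT) = 4·e^(−0) + 1·e^(−0.8892) + 3·e^(−3.287) = 4.000 + 0.4110 + 0.1121 = 4.523.
P₂ = g₂ e^(−E₂/kT) / Z = 0.1121/4.523 = 0.025.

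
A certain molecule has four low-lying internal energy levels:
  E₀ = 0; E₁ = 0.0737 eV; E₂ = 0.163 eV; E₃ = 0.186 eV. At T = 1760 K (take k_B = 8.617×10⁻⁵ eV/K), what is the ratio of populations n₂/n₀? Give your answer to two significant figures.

k_BT = 8.617×10⁻⁵ × 1760 K = 0.1517 eV.
n₂/n₀ = exp[−(E₂−E₀)/kT] = exp(−(0.163 eV)/(0.1517 eV)) = exp(-1.074) = 0.34.

0.34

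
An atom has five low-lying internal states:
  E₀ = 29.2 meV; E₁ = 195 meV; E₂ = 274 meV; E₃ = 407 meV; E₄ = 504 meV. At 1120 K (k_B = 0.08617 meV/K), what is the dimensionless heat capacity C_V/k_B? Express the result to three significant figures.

k_BT = 0.08617 × 1120 K = 96.510 meV.
Eᵢ/kT = 0.30256, 2.0205, 2.8391, 4.2172, 5.2223.
Z = Σ e^(−Eᵢ/kT) = e^(−0.30256) + e^(−2.0205) + e^(−2.8391) + e^(−4.2172) + e^(−5.2223) = 0.73892 + 0.13259 + 0.058478 + 0.014740 + 0.0053949 = 0.95012.
⟨E⟩ = 75.962 meV, ⟨E²⟩ = 14602 meV².
C_V/k_B = (⟨E²⟩ − ⟨E⟩²)/(kT)² = (14602 − 5770.2)/9314.2 = 0.948.

0.948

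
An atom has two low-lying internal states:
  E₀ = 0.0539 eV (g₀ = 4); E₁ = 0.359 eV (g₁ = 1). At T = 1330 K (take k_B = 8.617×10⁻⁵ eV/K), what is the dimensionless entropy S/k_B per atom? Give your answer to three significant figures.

k_BT = 8.617×10⁻⁵ × 1330 K = 0.11461 eV.
Eᵢ/kT = 0.47029, 3.1324.
Z = Σ gᵢe^(−Eᵢ/kT) = 4·e^(−0.47029) + 1·e^(−3.1324) = 2.4993 + 0.043613 = 2.5429.
⟨E⟩ = Σ EᵢPᵢ = 0.059133 eV.
S/k_B = ln Z + ⟨E⟩/kT = ln(2.5429) + 0.059133/0.11461 = 0.93331 + 0.51595 = 1.45.

1.45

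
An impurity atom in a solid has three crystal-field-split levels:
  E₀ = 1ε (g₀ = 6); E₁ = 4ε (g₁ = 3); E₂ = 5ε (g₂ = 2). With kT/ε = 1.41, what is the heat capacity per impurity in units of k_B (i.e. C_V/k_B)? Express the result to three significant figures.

Eᵢ/kT = 0.70922, 2.8369, 3.5461.
Z = Σ gᵢe^(−Eᵢ/kT) = 6·e^(−0.70922) + 3·e^(−2.8369) + 2·e^(−3.5461) = 2.9522 + 0.17582 + 0.057674 = 3.1857.
⟨E⟩ = 1.2380 ε, ⟨E²⟩ = 2.2624 ε².
C_V/k_B = (⟨E²⟩ − ⟨E⟩²)/(kT)² = (2.2624 − 1.5326)/1.9881 = 0.367.

0.367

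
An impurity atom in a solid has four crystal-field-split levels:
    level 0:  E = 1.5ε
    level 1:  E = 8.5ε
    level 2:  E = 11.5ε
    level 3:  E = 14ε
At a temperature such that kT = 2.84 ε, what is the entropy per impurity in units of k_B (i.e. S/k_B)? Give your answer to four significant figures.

Eᵢ/kT = 0.528169, 2.99296, 4.04930, 4.92958.
Z = Σ e^(−Eᵢ/kT) = e^(−0.528169) + e^(−2.99296) + e^(−4.04930) + e^(−4.92958) = 0.589684 + 0.0501388 + 0.0174346 + 0.00722954 = 0.664487.
⟨E⟩ = Σ EᵢPᵢ = 2.42656 ε.
S/k_B = ln Z + ⟨E⟩/kT = ln(0.664487) + 2.42656/2.84 = -0.408740 + 0.854423 = 0.4457.

0.4457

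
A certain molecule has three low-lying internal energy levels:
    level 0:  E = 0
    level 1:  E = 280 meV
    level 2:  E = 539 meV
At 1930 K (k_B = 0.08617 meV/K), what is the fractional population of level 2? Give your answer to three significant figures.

0.0319

k_BT = 0.08617 × 1930 K = 166.31 meV.
Eᵢ/kT = 0, 1.6836, 3.2409.
Z = Σ e^(−Eᵢ/kT) = e^(−0) + e^(−1.6836) + e^(−3.2409) = 1.0000 + 0.18570 + 0.039129 = 1.2248.
P₂ = e^(−E₂/kT) / Z = 0.039129/1.2248 = 0.0319.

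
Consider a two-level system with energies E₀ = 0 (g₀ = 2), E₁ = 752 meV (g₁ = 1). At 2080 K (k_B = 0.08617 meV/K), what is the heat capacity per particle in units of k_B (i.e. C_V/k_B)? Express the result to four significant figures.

0.1306

k_BT = 0.08617 × 2080 K = 179.234 meV.
Eᵢ/kT = 0, 4.19563.
Z = Σ gᵢe^(−Eᵢ/kT) = 2·e^(−0) + 1·e^(−4.19563) = 2.00000 + 0.0150613 = 2.01506.
⟨E⟩ = 5.62072 meV, ⟨E²⟩ = 4226.79 meV².
C_V/k_B = (⟨E²⟩ − ⟨E⟩²)/(kT)² = (4226.79 − 31.5925)/32124.8 = 0.1306.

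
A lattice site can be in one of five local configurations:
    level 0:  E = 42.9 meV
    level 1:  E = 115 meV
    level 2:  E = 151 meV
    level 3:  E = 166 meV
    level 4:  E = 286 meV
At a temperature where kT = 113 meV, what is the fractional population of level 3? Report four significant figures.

Eᵢ/kT = 0.379646, 1.01770, 1.33628, 1.46903, 2.53097.
Z = Σ e^(−Eᵢ/kT) = e^(−0.379646) + e^(−1.01770) + e^(−1.33628) + e^(−1.46903) + e^(−2.53097) = 0.684104 + 0.361425 + 0.262822 + 0.230149 + 0.0795818 = 1.61808.
P₃ = e^(−E₃/kT) / Z = 0.230149/1.61808 = 0.1422.

0.1422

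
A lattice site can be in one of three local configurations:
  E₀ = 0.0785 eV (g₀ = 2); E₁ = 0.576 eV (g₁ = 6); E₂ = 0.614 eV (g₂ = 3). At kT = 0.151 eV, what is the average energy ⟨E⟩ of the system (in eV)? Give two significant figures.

0.15 eV

Eᵢ/kT = 0.5199, 3.815, 4.066.
Z = Σ gᵢe^(−Eᵢ/kT) = 2·e^(−0.5199) + 6·e^(−3.815) + 3·e^(−4.066) = 1.189 + 0.1322 + 0.05144 = 1.373.
⟨E⟩ = Σ Eᵢ gᵢe^(−Eᵢ/kT) / Z = (0.0785·1.189 + 0.576·0.1322 + 0.614·0.05144) / 1.373 = 0.15 eV.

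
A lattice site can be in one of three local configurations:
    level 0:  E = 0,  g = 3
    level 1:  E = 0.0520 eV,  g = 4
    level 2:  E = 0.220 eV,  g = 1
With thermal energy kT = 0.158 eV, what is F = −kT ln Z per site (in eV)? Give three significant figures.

-0.286 eV

Eᵢ/kT = 0, 0.32911, 1.3924.
Z = Σ gᵢe^(−Eᵢ/kT) = 3·e^(−0) + 4·e^(−0.32911) + 1·e^(−1.3924) = 3.0000 + 2.8783 + 0.24848 = 6.1268.
F = −kT ln Z = −0.158 × ln(6.1268) = −0.158 × 1.8127 = -0.286 eV.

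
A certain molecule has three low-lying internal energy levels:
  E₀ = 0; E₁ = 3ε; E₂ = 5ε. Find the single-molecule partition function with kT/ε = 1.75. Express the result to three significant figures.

Eᵢ/kT = 0, 1.7143, 2.8571.
Z = Σ e^(−Eᵢ/kT) = e^(−0) + e^(−1.7143) + e^(−2.8571) = 1.0000 + 0.18009 + 0.057435 = 1.2375.

Z = 1.24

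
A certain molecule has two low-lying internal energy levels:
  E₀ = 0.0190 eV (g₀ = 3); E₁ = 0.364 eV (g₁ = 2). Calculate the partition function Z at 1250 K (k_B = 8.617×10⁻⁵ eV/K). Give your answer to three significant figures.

Z = 2.58

k_BT = 8.617×10⁻⁵ × 1250 K = 0.10771 eV.
Eᵢ/kT = 0.17640, 3.3794.
Z = Σ gᵢe^(−Eᵢ/kT) = 3·e^(−0.17640) + 2·e^(−3.3794) = 2.5148 + 0.068136 = 2.5829.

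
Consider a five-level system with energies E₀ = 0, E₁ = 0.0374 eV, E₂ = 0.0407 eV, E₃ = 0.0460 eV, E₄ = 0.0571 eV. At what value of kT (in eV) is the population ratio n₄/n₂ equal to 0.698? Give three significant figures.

0.0456 eV

n₄/n₂ = exp[−(E₄−E₂)/kT] = 0.698.
⇒ (E₄−E₂)/kT = ln(1/0.698) = ln(1.4327) = 0.35956.
kT = 0.0164 eV / 0.35956 = 0.0456 eV.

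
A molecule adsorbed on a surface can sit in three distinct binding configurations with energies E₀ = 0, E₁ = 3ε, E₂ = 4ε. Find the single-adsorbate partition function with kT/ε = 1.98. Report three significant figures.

Eᵢ/kT = 0, 1.5152, 2.0202.
Z = Σ e^(−Eᵢ/kT) = e^(−0) + e^(−1.5152) + e^(−2.0202) = 1.0000 + 0.21976 + 0.13263 = 1.3524.

Z = 1.35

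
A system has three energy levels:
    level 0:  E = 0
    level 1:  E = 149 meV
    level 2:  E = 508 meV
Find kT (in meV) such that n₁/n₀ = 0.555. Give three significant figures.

n₁/n₀ = exp[−(E₁−E₀)/kT] = 0.555.
⇒ (E₁−E₀)/kT = ln(1/0.555) = ln(1.8018) = 0.58879.
kT = 149 meV / 0.58879 = 253 meV.

253 meV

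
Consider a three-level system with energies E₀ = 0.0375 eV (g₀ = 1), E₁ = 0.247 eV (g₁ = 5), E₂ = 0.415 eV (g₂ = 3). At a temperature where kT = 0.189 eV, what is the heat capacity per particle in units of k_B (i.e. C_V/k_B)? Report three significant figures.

0.447

Eᵢ/kT = 0.19841, 1.3069, 2.1958.
Z = Σ gᵢe^(−Eᵢ/kT) = 1·e^(−0.19841) + 5·e^(−1.3069) + 3·e^(−2.1958) = 0.82003 + 1.3533 + 0.33381 = 2.5071.
⟨E⟩ = 0.20085 eV, ⟨E²⟩ = 0.056323 eV².
C_V/k_B = (⟨E²⟩ − ⟨E⟩²)/(kT)² = (0.056323 − 0.040341)/0.035721 = 0.447.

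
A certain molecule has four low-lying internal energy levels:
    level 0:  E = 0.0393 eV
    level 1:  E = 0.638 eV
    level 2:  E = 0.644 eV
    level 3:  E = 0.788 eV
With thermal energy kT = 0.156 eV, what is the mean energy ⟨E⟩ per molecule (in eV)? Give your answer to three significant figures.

0.0694 eV

Eᵢ/kT = 0.25192, 4.0897, 4.1282, 5.0513.
Z = Σ e^(−Eᵢ/kT) = e^(−0.25192) + e^(−4.0897) + e^(−4.1282) + e^(−5.0513) = 0.77731 + 0.016744 + 0.016112 + 0.0064010 = 0.81657.
⟨E⟩ = Σ Eᵢ e^(−Eᵢ/kT) / Z = (0.0393·0.77731 + 0.638·0.016744 + 0.644·0.016112 + 0.788·0.0064010) / 0.81657 = 0.0694 eV.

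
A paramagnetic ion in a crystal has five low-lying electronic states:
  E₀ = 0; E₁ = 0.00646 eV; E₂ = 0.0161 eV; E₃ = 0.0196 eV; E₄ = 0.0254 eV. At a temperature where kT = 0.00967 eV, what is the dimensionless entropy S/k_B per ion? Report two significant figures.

1.2

Eᵢ/kT = 0, 0.6680, 1.665, 2.027, 2.627.
Z = Σ e^(−Eᵢ/kT) = e^(−0) + e^(−0.6680) + e^(−1.665) + e^(−2.027) + e^(−2.627) = 1.000 + 0.5127 + 0.1892 + 0.1317 + 0.07230 = 1.906.
⟨E⟩ = Σ EᵢPᵢ = 0.005654 eV.
S/k_B = ln Z + ⟨E⟩/kT = ln(1.906) + 0.005654/0.00967 = 0.6450 + 0.5847 = 1.2.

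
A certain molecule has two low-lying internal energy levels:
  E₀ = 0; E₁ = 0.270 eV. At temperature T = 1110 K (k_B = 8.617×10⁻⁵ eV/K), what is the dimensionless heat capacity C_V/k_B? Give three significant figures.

0.422

k_BT = 8.617×10⁻⁵ × 1110 K = 0.095649 eV.
Eᵢ/kT = 0, 2.8228.
Z = Σ e^(−Eᵢ/kT) = e^(−0) + e^(−2.8228) = 1.0000 + 0.059439 = 1.0594.
⟨E⟩ = 0.015149 eV, ⟨E²⟩ = 0.0040901 eV².
C_V/k_B = (⟨E²⟩ − ⟨E⟩²)/(kT)² = (0.0040901 − 0.00022949)/0.0091487 = 0.422.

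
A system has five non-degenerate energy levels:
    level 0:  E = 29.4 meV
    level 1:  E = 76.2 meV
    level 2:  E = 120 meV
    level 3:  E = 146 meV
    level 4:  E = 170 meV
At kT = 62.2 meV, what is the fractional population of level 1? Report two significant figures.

0.24

Eᵢ/kT = 0.4727, 1.225, 1.929, 2.347, 2.733.
Z = Σ e^(−Eᵢ/kT) = e^(−0.4727) + e^(−1.225) + e^(−1.929) + e^(−2.347) + e^(−2.733) = 0.6233 + 0.2938 + 0.1453 + 0.09566 + 0.06502 = 1.223.
P₁ = e^(−E₁/kT) / Z = 0.2938/1.223 = 0.24.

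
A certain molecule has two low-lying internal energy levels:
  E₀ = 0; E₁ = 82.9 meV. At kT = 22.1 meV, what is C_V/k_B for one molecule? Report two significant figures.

Eᵢ/kT = 0, 3.751.
Z = Σ e^(−Eᵢ/kT) = e^(−0) + e^(−3.751) = 1.000 + 0.02349 = 1.023.
⟨E⟩ = 1.904 meV, ⟨E²⟩ = 157.8 meV².
C_V/k_B = (⟨E²⟩ − ⟨E⟩²)/(kT)² = (157.8 − 3.625)/488.4 = 0.32.

0.32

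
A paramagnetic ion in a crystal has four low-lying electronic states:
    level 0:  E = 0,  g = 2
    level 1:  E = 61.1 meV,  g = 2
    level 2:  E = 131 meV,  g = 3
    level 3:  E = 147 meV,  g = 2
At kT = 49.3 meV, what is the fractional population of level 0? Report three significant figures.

0.692

Eᵢ/kT = 0, 1.2394, 2.6572, 2.9817.
Z = Σ gᵢe^(−Eᵢ/kT) = 2·e^(−0) + 2·e^(−1.2394) + 3·e^(−2.6572) + 2·e^(−2.9817) = 2.0000 + 0.57912 + 0.21043 + 0.10141 = 2.8910.
P₀ = g₀ e^(−E₀/kT) / Z = 2.0000/2.8910 = 0.692.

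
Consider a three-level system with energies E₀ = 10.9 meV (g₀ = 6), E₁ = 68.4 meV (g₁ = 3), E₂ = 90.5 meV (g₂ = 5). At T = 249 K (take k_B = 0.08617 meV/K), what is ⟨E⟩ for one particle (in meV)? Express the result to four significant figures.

14.31 meV

k_BT = 0.08617 × 249 K = 21.4563 meV.
Eᵢ/kT = 0.508009, 3.18787, 4.21788.
Z = Σ gᵢe^(−Eᵢ/kT) = 6·e^(−0.508009) + 3·e^(−3.18787) + 5·e^(−4.21788) = 3.61015 + 0.123779 + 0.0736492 = 3.80758.
⟨E⟩ = Σ Eᵢ gᵢe^(−Eᵢ/kT) / Z = (10.9·3.61015 + 68.4·0.123779 + 90.5·0.0736492) / 3.80758 = 14.31 meV.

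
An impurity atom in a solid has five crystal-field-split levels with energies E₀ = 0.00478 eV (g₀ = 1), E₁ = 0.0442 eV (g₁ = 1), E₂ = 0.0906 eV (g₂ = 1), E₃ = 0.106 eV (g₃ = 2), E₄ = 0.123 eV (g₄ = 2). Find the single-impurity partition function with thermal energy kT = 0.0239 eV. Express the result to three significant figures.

Z = 1.03

Eᵢ/kT = 0.20000, 1.8494, 3.7908, 4.4351, 5.1464.
Z = Σ gᵢe^(−Eᵢ/kT) = 1·e^(−0.20000) + 1·e^(−1.8494) + 1·e^(−3.7908) + 2·e^(−4.4351) + 2·e^(−5.1464) = 0.81873 + 0.15733 + 0.022578 + 0.023708 + 0.011641 = 1.0340.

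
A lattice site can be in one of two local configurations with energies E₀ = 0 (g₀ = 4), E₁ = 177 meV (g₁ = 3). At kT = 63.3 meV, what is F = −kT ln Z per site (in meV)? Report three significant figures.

Eᵢ/kT = 0, 2.7962.
Z = Σ gᵢe^(−Eᵢ/kT) = 4·e^(−0) + 3·e^(−2.7962) = 4.0000 + 0.18312 = 4.1831.
F = −kT ln Z = −63.3 × ln(4.1831) = −63.3 × 1.4311 = -90.6 meV.

-90.6 meV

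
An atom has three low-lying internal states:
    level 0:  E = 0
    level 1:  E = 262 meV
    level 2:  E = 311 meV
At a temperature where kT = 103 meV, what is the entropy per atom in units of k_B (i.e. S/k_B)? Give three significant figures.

0.428

Eᵢ/kT = 0, 2.5437, 3.0194.
Z = Σ e^(−Eᵢ/kT) = e^(−0) + e^(−2.5437) + e^(−3.0194) = 1.0000 + 0.078575 + 0.048831 = 1.1274.
⟨E⟩ = Σ EᵢPᵢ = 31.731 meV.
S/k_B = ln Z + ⟨E⟩/kT = ln(1.1274) + 31.731/103 = 0.11991 + 0.30807 = 0.428.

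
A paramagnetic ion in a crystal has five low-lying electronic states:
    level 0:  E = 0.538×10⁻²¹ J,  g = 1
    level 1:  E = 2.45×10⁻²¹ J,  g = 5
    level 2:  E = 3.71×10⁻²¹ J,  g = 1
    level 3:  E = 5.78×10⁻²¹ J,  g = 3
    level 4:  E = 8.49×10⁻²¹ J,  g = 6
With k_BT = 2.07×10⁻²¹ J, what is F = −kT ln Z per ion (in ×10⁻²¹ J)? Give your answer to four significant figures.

Eᵢ/kT = 0.259903, 1.18357, 1.79227, 2.79227, 4.10145.
Z = Σ gᵢe^(−Eᵢ/kT) = 1·e^(−0.259903) + 5·e^(−1.18357) + 1·e^(−1.79227) + 3·e^(−2.79227) + 6·e^(−4.10145) = 0.771126 + 1.53092 + 0.166582 + 0.183846 + 0.0992920 = 2.75177.
F = −kT ln Z = −2.07 × ln(2.75177) = −2.07 × 1.01224 = -2.095 ×10⁻²¹ J.

-2.095 ×10⁻²¹ J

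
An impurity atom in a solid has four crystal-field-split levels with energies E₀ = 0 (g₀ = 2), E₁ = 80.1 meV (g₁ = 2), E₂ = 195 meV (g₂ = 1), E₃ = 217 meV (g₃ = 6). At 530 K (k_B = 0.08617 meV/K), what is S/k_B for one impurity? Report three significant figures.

k_BT = 0.08617 × 530 K = 45.670 meV.
Eᵢ/kT = 0, 1.7539, 4.2698, 4.7515.
Z = Σ gᵢe^(−Eᵢ/kT) = 2·e^(−0) + 2·e^(−1.7539) + 1·e^(−4.2698) + 6·e^(−4.7515) = 2.0000 + 0.34620 + 0.013985 + 0.051832 = 2.4120.
⟨E⟩ = Σ EᵢPᵢ = 17.291 meV.
S/k_B = ln Z + ⟨E⟩/kT = ln(2.4120) + 17.291/45.670 = 0.88046 + 0.37861 = 1.26.

1.26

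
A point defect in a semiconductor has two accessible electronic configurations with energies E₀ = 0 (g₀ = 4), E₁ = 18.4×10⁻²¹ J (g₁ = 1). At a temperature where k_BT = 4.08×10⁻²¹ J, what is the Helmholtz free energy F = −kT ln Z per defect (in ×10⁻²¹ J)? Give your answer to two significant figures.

Eᵢ/kT = 0, 4.510.
Z = Σ gᵢe^(−Eᵢ/kT) = 4·e^(−0) + 1·e^(−4.510) = 4.000 + 0.01100 = 4.011.
F = −kT ln Z = −4.08 × ln(4.011) = −4.08 × 1.389 = -5.7 ×10⁻²¹ J.

-5.7 ×10⁻²¹ J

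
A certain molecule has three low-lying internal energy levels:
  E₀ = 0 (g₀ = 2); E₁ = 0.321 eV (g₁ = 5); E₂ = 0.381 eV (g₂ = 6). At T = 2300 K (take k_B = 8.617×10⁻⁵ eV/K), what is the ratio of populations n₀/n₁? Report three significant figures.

k_BT = 8.617×10⁻⁵ × 2300 K = 0.19819 eV.
n₀/n₁ = (g₀/g₁) exp[−(E₀−E₁)/kT] = (2/5) × exp(−(-0.321 eV)/(0.19819 eV)) = (2/5) × exp(1.6197) = 2.02.

2.02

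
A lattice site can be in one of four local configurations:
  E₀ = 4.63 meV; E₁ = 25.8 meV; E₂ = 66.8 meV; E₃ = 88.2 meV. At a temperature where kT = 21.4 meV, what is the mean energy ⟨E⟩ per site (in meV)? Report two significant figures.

14 meV

Eᵢ/kT = 0.2164, 1.206, 3.121, 4.121.
Z = Σ e^(−Eᵢ/kT) = e^(−0.2164) + e^(−1.206) + e^(−3.121) + e^(−4.121) = 0.8054 + 0.2994 + 0.04411 + 0.01623 = 1.165.
⟨E⟩ = Σ Eᵢ e^(−Eᵢ/kT) / Z = (4.63·0.8054 + 25.8·0.2994 + 66.8·0.04411 + 88.2·0.01623) / 1.165 = 14 meV.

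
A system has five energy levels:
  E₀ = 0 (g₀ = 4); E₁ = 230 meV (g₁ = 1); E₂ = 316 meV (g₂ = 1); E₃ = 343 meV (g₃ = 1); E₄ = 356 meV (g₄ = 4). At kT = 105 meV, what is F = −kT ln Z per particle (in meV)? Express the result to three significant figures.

-154 meV

Eᵢ/kT = 0, 2.1905, 3.0095, 3.2667, 3.3905.
Z = Σ gᵢe^(−Eᵢ/kT) = 4·e^(−0) + 1·e^(−2.1905) + 1·e^(−3.0095) + 1·e^(−3.2667) + 4·e^(−3.3905) = 4.0000 + 0.11186 + 0.049316 + 0.038132 + 0.13477 = 4.3341.
F = −kT ln Z = −105 × ln(4.3341) = −105 × 1.4665 = -154 meV.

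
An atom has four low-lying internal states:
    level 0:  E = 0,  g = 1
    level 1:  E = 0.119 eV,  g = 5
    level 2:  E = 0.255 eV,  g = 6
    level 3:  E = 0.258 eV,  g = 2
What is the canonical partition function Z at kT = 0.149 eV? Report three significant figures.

Eᵢ/kT = 0, 0.79866, 1.7114, 1.7315.
Z = Σ gᵢe^(−Eᵢ/kT) = 1·e^(−0) + 5·e^(−0.79866) + 6·e^(−1.7114) + 2·e^(−1.7315) = 1.0000 + 2.2497 + 1.0837 + 0.35404 = 4.6874.

Z = 4.69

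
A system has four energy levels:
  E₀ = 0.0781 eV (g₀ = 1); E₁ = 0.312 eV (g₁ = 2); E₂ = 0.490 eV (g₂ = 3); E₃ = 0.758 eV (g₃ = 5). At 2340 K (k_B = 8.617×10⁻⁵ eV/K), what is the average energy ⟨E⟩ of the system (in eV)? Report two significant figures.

0.27 eV

k_BT = 8.617×10⁻⁵ × 2340 K = 0.2016 eV.
Eᵢ/kT = 0.3874, 1.548, 2.431, 3.760.
Z = Σ gᵢe^(−Eᵢ/kT) = 1·e^(−0.3874) + 2·e^(−1.548) + 3·e^(−2.431) + 5·e^(−3.760) = 0.6788 + 0.4253 + 0.2638 + 0.1164 = 1.484.
⟨E⟩ = Σ Eᵢ gᵢe^(−Eᵢ/kT) / Z = (0.0781·0.6788 + 0.312·0.4253 + 0.490·0.2638 + 0.758·0.1164) / 1.484 = 0.27 eV.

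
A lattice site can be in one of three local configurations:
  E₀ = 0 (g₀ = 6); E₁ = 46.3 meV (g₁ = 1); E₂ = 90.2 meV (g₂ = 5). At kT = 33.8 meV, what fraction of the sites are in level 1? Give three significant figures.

0.0385

Eᵢ/kT = 0, 1.3698, 2.6686.
Z = Σ gᵢe^(−Eᵢ/kT) = 6·e^(−0) + 1·e^(−1.3698) + 5·e^(−2.6686) = 6.0000 + 0.25416 + 0.34675 = 6.6009.
P₁ = g₁ e^(−E₁/kT) / Z = 0.25416/6.6009 = 0.0385.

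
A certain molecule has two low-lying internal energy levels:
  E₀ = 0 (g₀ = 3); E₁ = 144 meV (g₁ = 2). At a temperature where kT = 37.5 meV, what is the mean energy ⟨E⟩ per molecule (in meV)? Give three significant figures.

2.03 meV

Eᵢ/kT = 0, 3.8400.
Z = Σ gᵢe^(−Eᵢ/kT) = 3·e^(−0) + 2·e^(−3.8400) = 3.0000 + 0.042987 = 3.0430.
⟨E⟩ = Σ Eᵢ gᵢe^(−Eᵢ/kT) / Z = (0·3.0000 + 144·0.042987) / 3.0430 = 2.03 meV.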